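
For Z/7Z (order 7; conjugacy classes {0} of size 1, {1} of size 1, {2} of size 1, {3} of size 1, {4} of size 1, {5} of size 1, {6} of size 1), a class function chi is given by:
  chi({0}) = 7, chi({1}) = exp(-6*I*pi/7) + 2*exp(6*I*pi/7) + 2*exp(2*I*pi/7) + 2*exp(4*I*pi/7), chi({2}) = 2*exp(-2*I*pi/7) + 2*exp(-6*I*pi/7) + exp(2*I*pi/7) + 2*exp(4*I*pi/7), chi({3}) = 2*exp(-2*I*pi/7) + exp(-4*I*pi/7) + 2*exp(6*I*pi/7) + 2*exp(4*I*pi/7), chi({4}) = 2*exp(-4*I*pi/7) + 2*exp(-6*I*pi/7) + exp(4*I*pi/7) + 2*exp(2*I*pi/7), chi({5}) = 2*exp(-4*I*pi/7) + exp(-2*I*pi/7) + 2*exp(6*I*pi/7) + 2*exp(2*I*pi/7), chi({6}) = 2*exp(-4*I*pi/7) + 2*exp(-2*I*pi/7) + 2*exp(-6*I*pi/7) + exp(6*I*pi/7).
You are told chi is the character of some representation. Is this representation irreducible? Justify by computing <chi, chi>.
Not irreducible (reducible): <chi, chi> = 13 > 1.

Details: <chi, chi> = (1/|G|) sum_C |C| * |chi(C)|^2 = (1/7)[1*|7|^2 + 1*|exp(-6*I*pi/7) + 2*exp(6*I*pi/7) + 2*exp(2*I*pi/7) + 2*exp(4*I*pi/7)|^2 + 1*|2*exp(-2*I*pi/7) + 2*exp(-6*I*pi/7) + exp(2*I*pi/7) + 2*exp(4*I*pi/7)|^2 + 1*|2*exp(-2*I*pi/7) + exp(-4*I*pi/7) + 2*exp(6*I*pi/7) + 2*exp(4*I*pi/7)|^2 + 1*|2*exp(-4*I*pi/7) + 2*exp(-6*I*pi/7) + exp(4*I*pi/7) + 2*exp(2*I*pi/7)|^2 + 1*|2*exp(-4*I*pi/7) + exp(-2*I*pi/7) + 2*exp(6*I*pi/7) + 2*exp(2*I*pi/7)|^2 + 1*|2*exp(-4*I*pi/7) + 2*exp(-2*I*pi/7) + 2*exp(-6*I*pi/7) + exp(6*I*pi/7)|^2]
  = (1/7)[(49) + (13 + 10*exp(-2*I*pi/7) + 6*exp(-4*I*pi/7) + 2*exp(-6*I*pi/7) + 2*exp(6*I*pi/7) + 6*exp(4*I*pi/7) + 10*exp(2*I*pi/7)) + (13 + 10*exp(-4*I*pi/7) + 6*exp(-6*I*pi/7) + 2*exp(-2*I*pi/7) + 2*exp(2*I*pi/7) + 6*exp(6*I*pi/7) + 10*exp(4*I*pi/7)) + (13 + 6*exp(-2*I*pi/7) + 10*exp(-6*I*pi/7) + 2*exp(-4*I*pi/7) + 2*exp(4*I*pi/7) + 10*exp(6*I*pi/7) + 6*exp(2*I*pi/7)) + (13 + 6*exp(-2*I*pi/7) + 10*exp(-6*I*pi/7) + 2*exp(-4*I*pi/7) + 2*exp(4*I*pi/7) + 10*exp(6*I*pi/7) + 6*exp(2*I*pi/7)) + (13 + 10*exp(-4*I*pi/7) + 6*exp(-6*I*pi/7) + 2*exp(-2*I*pi/7) + 2*exp(2*I*pi/7) + 6*exp(6*I*pi/7) + 10*exp(4*I*pi/7)) + (13 + 10*exp(-2*I*pi/7) + 6*exp(-4*I*pi/7) + 2*exp(-6*I*pi/7) + 2*exp(6*I*pi/7) + 6*exp(4*I*pi/7) + 10*exp(2*I*pi/7))] = 91/7 = 13.
(Exp terms are combined using exp(i*s)*conj(exp(i*t)) = exp(i*(s-t)), and sums of them are collapsed using the identity that for every m > 1 the m distinct m-th roots of unity sum to 0, e.g. 1 + exp(2*I*pi/3) + exp(-2*I*pi/3) = 0.)
A character is irreducible iff <chi, chi> = 1, so this representation is reducible.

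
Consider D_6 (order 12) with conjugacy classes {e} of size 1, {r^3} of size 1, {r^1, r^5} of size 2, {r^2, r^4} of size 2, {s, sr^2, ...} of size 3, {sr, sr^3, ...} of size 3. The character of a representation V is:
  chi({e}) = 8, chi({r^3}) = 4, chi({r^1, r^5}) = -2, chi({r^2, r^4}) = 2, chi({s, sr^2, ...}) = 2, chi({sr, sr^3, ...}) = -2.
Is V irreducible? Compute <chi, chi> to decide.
Not irreducible (reducible): <chi, chi> = 10 > 1.

Why: <chi, chi> = (1/|G|) sum_C |C| * |chi(C)|^2 = (1/12)[1*|8|^2 + 1*|4|^2 + 2*|-2|^2 + 2*|2|^2 + 3*|2|^2 + 3*|-2|^2]
  = (1/12)[(64) + (16) + (8) + (8) + (12) + (12)] = 120/12 = 10.
A character is irreducible iff <chi, chi> = 1, so this representation is reducible.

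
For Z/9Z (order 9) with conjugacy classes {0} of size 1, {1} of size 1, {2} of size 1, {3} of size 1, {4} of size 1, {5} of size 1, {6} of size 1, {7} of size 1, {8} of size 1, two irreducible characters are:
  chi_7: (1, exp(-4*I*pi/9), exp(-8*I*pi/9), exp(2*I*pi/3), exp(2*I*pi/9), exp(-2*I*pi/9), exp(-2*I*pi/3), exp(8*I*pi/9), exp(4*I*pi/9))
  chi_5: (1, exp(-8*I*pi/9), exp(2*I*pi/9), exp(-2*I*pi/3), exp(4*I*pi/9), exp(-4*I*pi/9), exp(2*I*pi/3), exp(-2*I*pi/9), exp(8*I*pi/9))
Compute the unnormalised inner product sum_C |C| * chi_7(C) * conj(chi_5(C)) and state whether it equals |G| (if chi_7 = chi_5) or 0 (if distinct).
Sum = 0; so <chi_7, chi_5> = 0 (distinct irreducibles are orthogonal).

Compute term by term over conjugacy classes (|C| * chi_7(C) * conj(chi_5(C))):
  1*(1)*conj(1) + 1*(exp(-4*I*pi/9))*conj(exp(-8*I*pi/9)) + 1*(exp(-8*I*pi/9))*conj(exp(2*I*pi/9)) + 1*(exp(2*I*pi/3))*conj(exp(-2*I*pi/3)) + 1*(exp(2*I*pi/9))*conj(exp(4*I*pi/9)) + 1*(exp(-2*I*pi/9))*conj(exp(-4*I*pi/9)) + 1*(exp(-2*I*pi/3))*conj(exp(2*I*pi/3)) + 1*(exp(8*I*pi/9))*conj(exp(-2*I*pi/9)) + 1*(exp(4*I*pi/9))*conj(exp(8*I*pi/9))
  = (1) + (exp(4*I*pi/9)) + (exp(8*I*pi/9)) + (exp(-2*I*pi/3)) + (exp(-2*I*pi/9)) + (exp(2*I*pi/9)) + (exp(2*I*pi/3)) + (exp(-8*I*pi/9)) + (exp(-4*I*pi/9))
  = 0.
(Exp terms are combined using exp(i*s)*conj(exp(i*t)) = exp(i*(s-t)), and sums of them are collapsed using the identity that for every m > 1 the m distinct m-th roots of unity sum to 0, e.g. 1 + exp(2*I*pi/3) + exp(-2*I*pi/3) = 0.)
Dividing by |G| = 9 gives 0/9 = 0, matching the row-orthogonality relation <chi_7, chi_5> = [chi_7 = chi_5].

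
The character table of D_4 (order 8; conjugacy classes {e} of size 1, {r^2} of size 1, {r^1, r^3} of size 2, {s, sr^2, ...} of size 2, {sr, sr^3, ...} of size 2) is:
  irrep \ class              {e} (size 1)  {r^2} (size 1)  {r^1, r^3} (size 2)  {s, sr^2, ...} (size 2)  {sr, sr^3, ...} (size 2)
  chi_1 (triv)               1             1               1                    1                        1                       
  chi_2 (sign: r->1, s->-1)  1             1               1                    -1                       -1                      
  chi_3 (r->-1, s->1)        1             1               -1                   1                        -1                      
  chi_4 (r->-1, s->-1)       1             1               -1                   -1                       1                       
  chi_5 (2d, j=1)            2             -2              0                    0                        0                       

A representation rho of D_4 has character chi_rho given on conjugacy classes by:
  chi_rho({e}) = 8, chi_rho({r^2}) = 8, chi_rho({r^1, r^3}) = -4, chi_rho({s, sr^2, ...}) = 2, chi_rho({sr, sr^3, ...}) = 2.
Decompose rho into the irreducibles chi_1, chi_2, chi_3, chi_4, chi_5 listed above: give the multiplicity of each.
Multiplicities: chi_1: 2, chi_2: 0, chi_3: 3, chi_4: 3, chi_5: 0.

Details: Use <chi_rho, chi> = (1/|G|) sum_C |C| * chi_rho(C) * conj(chi(C)) with |G| = 8 for each irreducible chi in the table:
  <chi_rho, chi_1> = (1/8)[1*(8)*conj(1) + 1*(8)*conj(1) + 2*(-4)*conj(1) + 2*(2)*conj(1) + 2*(2)*conj(1)]
      = (1/8)[(8) + (8) + (-8) + (4) + (4)] = 16/8 = 2
  <chi_rho, chi_2> = (1/8)[1*(8)*conj(1) + 1*(8)*conj(1) + 2*(-4)*conj(1) + 2*(2)*conj(-1) + 2*(2)*conj(-1)]
      = (1/8)[(8) + (8) + (-8) + (-4) + (-4)] = 0/8 = 0
  <chi_rho, chi_3> = (1/8)[1*(8)*conj(1) + 1*(8)*conj(1) + 2*(-4)*conj(-1) + 2*(2)*conj(1) + 2*(2)*conj(-1)]
      = (1/8)[(8) + (8) + (8) + (4) + (-4)] = 24/8 = 3
  <chi_rho, chi_4> = (1/8)[1*(8)*conj(1) + 1*(8)*conj(1) + 2*(-4)*conj(-1) + 2*(2)*conj(-1) + 2*(2)*conj(1)]
      = (1/8)[(8) + (8) + (8) + (-4) + (4)] = 24/8 = 3
  <chi_rho, chi_5> = (1/8)[1*(8)*conj(2) + 1*(8)*conj(-2) + 2*(-4)*conj(0) + 2*(2)*conj(0) + 2*(2)*conj(0)]
      = (1/8)[(16) + (-16) + (0) + (0) + (0)] = 0/8 = 0
Dimension check: dim(rho) = sum (mult * dim) = 2*1 + 0*1 + 3*1 + 3*1 + 0*2 = 8 = chi_rho(e) = 8.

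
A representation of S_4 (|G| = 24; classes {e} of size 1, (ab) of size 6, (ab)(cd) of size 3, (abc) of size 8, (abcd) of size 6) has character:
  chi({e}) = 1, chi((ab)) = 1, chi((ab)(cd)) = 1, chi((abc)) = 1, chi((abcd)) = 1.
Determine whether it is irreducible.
Irreducible: <chi, chi> = 1.

Why: <chi, chi> = (1/|G|) sum_C |C| * |chi(C)|^2 = (1/24)[1*|1|^2 + 6*|1|^2 + 3*|1|^2 + 8*|1|^2 + 6*|1|^2]
  = (1/24)[(1) + (6) + (3) + (8) + (6)] = 24/24 = 1.
A character is irreducible iff <chi, chi> = 1, so this representation is irreducible.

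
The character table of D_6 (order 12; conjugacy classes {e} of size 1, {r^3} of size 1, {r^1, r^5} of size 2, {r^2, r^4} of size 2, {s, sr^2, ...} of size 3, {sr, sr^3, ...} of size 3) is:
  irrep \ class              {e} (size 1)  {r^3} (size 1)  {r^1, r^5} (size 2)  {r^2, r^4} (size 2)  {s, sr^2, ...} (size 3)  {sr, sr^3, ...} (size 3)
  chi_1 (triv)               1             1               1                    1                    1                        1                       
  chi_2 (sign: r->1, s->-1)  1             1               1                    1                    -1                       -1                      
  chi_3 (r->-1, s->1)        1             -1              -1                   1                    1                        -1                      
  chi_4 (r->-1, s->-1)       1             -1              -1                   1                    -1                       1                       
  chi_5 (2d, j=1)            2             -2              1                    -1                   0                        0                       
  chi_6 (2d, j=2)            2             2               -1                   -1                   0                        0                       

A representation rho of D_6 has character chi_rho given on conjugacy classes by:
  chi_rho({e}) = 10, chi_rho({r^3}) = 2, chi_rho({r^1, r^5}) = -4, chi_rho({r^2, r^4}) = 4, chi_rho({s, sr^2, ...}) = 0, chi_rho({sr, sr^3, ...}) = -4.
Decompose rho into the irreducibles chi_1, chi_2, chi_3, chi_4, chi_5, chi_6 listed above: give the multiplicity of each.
Multiplicities: chi_1: 0, chi_2: 2, chi_3: 3, chi_4: 1, chi_5: 0, chi_6: 2.

Working: Use <chi_rho, chi> = (1/|G|) sum_C |C| * chi_rho(C) * conj(chi(C)) with |G| = 12 for each irreducible chi in the table:
  <chi_rho, chi_1> = (1/12)[1*(10)*conj(1) + 1*(2)*conj(1) + 2*(-4)*conj(1) + 2*(4)*conj(1) + 3*(0)*conj(1) + 3*(-4)*conj(1)]
      = (1/12)[(10) + (2) + (-8) + (8) + (0) + (-12)] = 0/12 = 0
  <chi_rho, chi_2> = (1/12)[1*(10)*conj(1) + 1*(2)*conj(1) + 2*(-4)*conj(1) + 2*(4)*conj(1) + 3*(0)*conj(-1) + 3*(-4)*conj(-1)]
      = (1/12)[(10) + (2) + (-8) + (8) + (0) + (12)] = 24/12 = 2
  <chi_rho, chi_3> = (1/12)[1*(10)*conj(1) + 1*(2)*conj(-1) + 2*(-4)*conj(-1) + 2*(4)*conj(1) + 3*(0)*conj(1) + 3*(-4)*conj(-1)]
      = (1/12)[(10) + (-2) + (8) + (8) + (0) + (12)] = 36/12 = 3
  <chi_rho, chi_4> = (1/12)[1*(10)*conj(1) + 1*(2)*conj(-1) + 2*(-4)*conj(-1) + 2*(4)*conj(1) + 3*(0)*conj(-1) + 3*(-4)*conj(1)]
      = (1/12)[(10) + (-2) + (8) + (8) + (0) + (-12)] = 12/12 = 1
  <chi_rho, chi_5> = (1/12)[1*(10)*conj(2) + 1*(2)*conj(-2) + 2*(-4)*conj(1) + 2*(4)*conj(-1) + 3*(0)*conj(0) + 3*(-4)*conj(0)]
      = (1/12)[(20) + (-4) + (-8) + (-8) + (0) + (0)] = 0/12 = 0
  <chi_rho, chi_6> = (1/12)[1*(10)*conj(2) + 1*(2)*conj(2) + 2*(-4)*conj(-1) + 2*(4)*conj(-1) + 3*(0)*conj(0) + 3*(-4)*conj(0)]
      = (1/12)[(20) + (4) + (8) + (-8) + (0) + (0)] = 24/12 = 2
Dimension check: dim(rho) = sum (mult * dim) = 0*1 + 2*1 + 3*1 + 1*1 + 0*2 + 2*2 = 10 = chi_rho(e) = 10.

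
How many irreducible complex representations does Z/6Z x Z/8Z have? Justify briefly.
48

Working: The number of irreducible complex representations of a finite group equals its number of conjugacy classes. Z/6Z x Z/8Z is abelian of order 48, so every element is its own conjugacy class: 48 classes, so Z/6Z x Z/8Z (order 48) has exactly 48 irreducible complex representations.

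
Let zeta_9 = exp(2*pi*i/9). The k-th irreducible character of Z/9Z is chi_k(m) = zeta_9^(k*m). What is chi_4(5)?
chi_4(5) = zeta_9^20 = exp(4*I*pi/9)

Justification: chi_4(5) = zeta_9^(4*5) = zeta_9^20. Since zeta_9^9 = 1, this equals zeta_9^2 = exp(2*pi*i*2/9) = exp(4*I*pi/9).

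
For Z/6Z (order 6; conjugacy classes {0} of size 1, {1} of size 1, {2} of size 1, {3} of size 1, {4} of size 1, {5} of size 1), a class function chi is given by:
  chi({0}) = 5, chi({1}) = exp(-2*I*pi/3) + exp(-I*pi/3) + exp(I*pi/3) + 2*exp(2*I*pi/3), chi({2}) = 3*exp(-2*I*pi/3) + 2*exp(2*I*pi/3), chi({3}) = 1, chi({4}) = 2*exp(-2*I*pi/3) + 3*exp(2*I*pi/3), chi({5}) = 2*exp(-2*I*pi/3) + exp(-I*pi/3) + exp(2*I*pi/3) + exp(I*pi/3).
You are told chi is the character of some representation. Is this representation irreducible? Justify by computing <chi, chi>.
Not irreducible (reducible): <chi, chi> = 7 > 1.

Working: <chi, chi> = (1/|G|) sum_C |C| * |chi(C)|^2 = (1/6)[1*|5|^2 + 1*|exp(-2*I*pi/3) + exp(-I*pi/3) + exp(I*pi/3) + 2*exp(2*I*pi/3)|^2 + 1*|3*exp(-2*I*pi/3) + 2*exp(2*I*pi/3)|^2 + 1*|1|^2 + 1*|2*exp(-2*I*pi/3) + 3*exp(2*I*pi/3)|^2 + 1*|2*exp(-2*I*pi/3) + exp(-I*pi/3) + exp(2*I*pi/3) + exp(I*pi/3)|^2]
  = (1/6)[(25) + (1) + (7) + (1) + (7) + (1)] = 42/6 = 7.
(Exp terms are combined using exp(i*s)*conj(exp(i*t)) = exp(i*(s-t)), and sums of them are collapsed using the identity that for every m > 1 the m distinct m-th roots of unity sum to 0, e.g. 1 + exp(2*I*pi/3) + exp(-2*I*pi/3) = 0.)
A character is irreducible iff <chi, chi> = 1, so this representation is reducible.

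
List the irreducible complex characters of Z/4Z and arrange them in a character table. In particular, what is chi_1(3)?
Character table of Z/4Z (irreps indexed chi_0,...,chi_3 with chi_k(m) = zeta_4^(k*m), zeta_4 = exp(2*pi*i/4)):
  irrep \ class  {0} (size 1)  {1} (size 1)  {2} (size 1)  {3} (size 1)
  chi_0          1             1             1             1           
  chi_1          1             I             -1            -I          
  chi_2          1             -1            1             -1          
  chi_3          1             -I            -1            I           

Spot check: chi_1(3) = zeta_4^(1*3) = zeta_4^3 = -I.

Working: Z/4Z is abelian, so all 4 irreducible complex representations are 1-dimensional. They are given by chi_k(m) = zeta_4^(k*m) for k = 0,...,3. Row orthogonality: sum_m chi_k(m) conj(chi_l(m)) = 4 * [k = l].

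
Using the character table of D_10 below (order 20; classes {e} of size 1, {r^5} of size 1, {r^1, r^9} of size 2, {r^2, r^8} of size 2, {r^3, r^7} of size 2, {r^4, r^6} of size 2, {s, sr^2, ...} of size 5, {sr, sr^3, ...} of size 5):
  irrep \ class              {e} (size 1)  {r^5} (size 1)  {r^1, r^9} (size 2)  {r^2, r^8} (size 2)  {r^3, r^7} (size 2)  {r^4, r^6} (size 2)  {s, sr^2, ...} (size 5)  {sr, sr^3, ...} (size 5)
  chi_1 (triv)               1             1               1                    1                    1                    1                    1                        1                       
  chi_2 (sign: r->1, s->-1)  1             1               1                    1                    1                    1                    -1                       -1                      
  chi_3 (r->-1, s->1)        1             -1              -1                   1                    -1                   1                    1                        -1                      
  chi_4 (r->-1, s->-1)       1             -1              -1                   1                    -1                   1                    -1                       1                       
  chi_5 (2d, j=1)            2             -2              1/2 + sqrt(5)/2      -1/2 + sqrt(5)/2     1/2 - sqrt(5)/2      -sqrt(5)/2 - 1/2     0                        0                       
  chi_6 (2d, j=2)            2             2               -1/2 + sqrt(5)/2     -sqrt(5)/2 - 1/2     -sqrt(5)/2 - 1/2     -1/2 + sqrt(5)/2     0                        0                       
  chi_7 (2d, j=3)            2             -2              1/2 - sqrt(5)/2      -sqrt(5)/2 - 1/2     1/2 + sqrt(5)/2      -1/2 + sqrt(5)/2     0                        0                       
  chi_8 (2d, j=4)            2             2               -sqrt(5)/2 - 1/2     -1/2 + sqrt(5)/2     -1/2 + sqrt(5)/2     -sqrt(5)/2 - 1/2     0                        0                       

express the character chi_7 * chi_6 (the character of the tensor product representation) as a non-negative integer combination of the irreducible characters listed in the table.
chi_7 tensor chi_6 = chi_3 + chi_4 + chi_5 (all other irreducibles have multiplicity 0).

Details: The character of a tensor product is the pointwise product (chi_7 * chi_6)(C) = chi_7(C) * chi_6(C):
  {e}: (2)*(2), {r^5}: (-2)*(2), {r^1, r^9}: (1/2 - sqrt(5)/2)*(-1/2 + sqrt(5)/2), {r^2, r^8}: (-sqrt(5)/2 - 1/2)*(-sqrt(5)/2 - 1/2), {r^3, r^7}: (1/2 + sqrt(5)/2)*(-sqrt(5)/2 - 1/2), {r^4, r^6}: (-1/2 + sqrt(5)/2)*(-1/2 + sqrt(5)/2), {s, sr^2, ...}: (0)*(0), {sr, sr^3, ...}: (0)*(0)
so (chi_7 * chi_6) takes values
  {e} -> 4, {r^5} -> -4, {r^1, r^9} -> -3/2 + sqrt(5)/2, {r^2, r^8} -> sqrt(5)/2 + 3/2, {r^3, r^7} -> -3/2 - sqrt(5)/2, {r^4, r^6} -> 3/2 - sqrt(5)/2, {s, sr^2, ...} -> 0, {sr, sr^3, ...} -> 0.
Now take the inner product of this character with each irreducible chi from the table, <chi_7*chi_6, chi> = (1/20) sum_C |C| (chi_7*chi_6)(C) conj(chi(C)):
  <chi_7*chi_6, chi_1> = (1/20)[1*(4)*conj(1) + 1*(-4)*conj(1) + 2*(-3/2 + sqrt(5)/2)*conj(1) + 2*(sqrt(5)/2 + 3/2)*conj(1) + 2*(-3/2 - sqrt(5)/2)*conj(1) + 2*(3/2 - sqrt(5)/2)*conj(1) + 5*(0)*conj(1) + 5*(0)*conj(1)]
      = (1/20)[(4) + (-4) + (-3 + sqrt(5)) + (sqrt(5) + 3) + (-3 - sqrt(5)) + (3 - sqrt(5)) + (0) + (0)] = 0/20 = 0
  <chi_7*chi_6, chi_2> = (1/20)[1*(4)*conj(1) + 1*(-4)*conj(1) + 2*(-3/2 + sqrt(5)/2)*conj(1) + 2*(sqrt(5)/2 + 3/2)*conj(1) + 2*(-3/2 - sqrt(5)/2)*conj(1) + 2*(3/2 - sqrt(5)/2)*conj(1) + 5*(0)*conj(-1) + 5*(0)*conj(-1)]
      = (1/20)[(4) + (-4) + (-3 + sqrt(5)) + (sqrt(5) + 3) + (-3 - sqrt(5)) + (3 - sqrt(5)) + (0) + (0)] = 0/20 = 0
  <chi_7*chi_6, chi_3> = (1/20)[1*(4)*conj(1) + 1*(-4)*conj(-1) + 2*(-3/2 + sqrt(5)/2)*conj(-1) + 2*(sqrt(5)/2 + 3/2)*conj(1) + 2*(-3/2 - sqrt(5)/2)*conj(-1) + 2*(3/2 - sqrt(5)/2)*conj(1) + 5*(0)*conj(1) + 5*(0)*conj(-1)]
      = (1/20)[(4) + (4) + (3 - sqrt(5)) + (sqrt(5) + 3) + (sqrt(5) + 3) + (3 - sqrt(5)) + (0) + (0)] = 20/20 = 1
  <chi_7*chi_6, chi_4> = (1/20)[1*(4)*conj(1) + 1*(-4)*conj(-1) + 2*(-3/2 + sqrt(5)/2)*conj(-1) + 2*(sqrt(5)/2 + 3/2)*conj(1) + 2*(-3/2 - sqrt(5)/2)*conj(-1) + 2*(3/2 - sqrt(5)/2)*conj(1) + 5*(0)*conj(-1) + 5*(0)*conj(1)]
      = (1/20)[(4) + (4) + (3 - sqrt(5)) + (sqrt(5) + 3) + (sqrt(5) + 3) + (3 - sqrt(5)) + (0) + (0)] = 20/20 = 1
  <chi_7*chi_6, chi_5> = (1/20)[1*(4)*conj(2) + 1*(-4)*conj(-2) + 2*(-3/2 + sqrt(5)/2)*conj(1/2 + sqrt(5)/2) + 2*(sqrt(5)/2 + 3/2)*conj(-1/2 + sqrt(5)/2) + 2*(-3/2 - sqrt(5)/2)*conj(1/2 - sqrt(5)/2) + 2*(3/2 - sqrt(5)/2)*conj(-sqrt(5)/2 - 1/2) + 5*(0)*conj(0) + 5*(0)*conj(0)]
      = (1/20)[(8) + (8) + (1 - sqrt(5)) + (1 + sqrt(5)) + (1 + sqrt(5)) + (1 - sqrt(5)) + (0) + (0)] = 20/20 = 1
  <chi_7*chi_6, chi_6> = (1/20)[1*(4)*conj(2) + 1*(-4)*conj(2) + 2*(-3/2 + sqrt(5)/2)*conj(-1/2 + sqrt(5)/2) + 2*(sqrt(5)/2 + 3/2)*conj(-sqrt(5)/2 - 1/2) + 2*(-3/2 - sqrt(5)/2)*conj(-sqrt(5)/2 - 1/2) + 2*(3/2 - sqrt(5)/2)*conj(-1/2 + sqrt(5)/2) + 5*(0)*conj(0) + 5*(0)*conj(0)]
      = (1/20)[(8) + (-8) + (4 - 2*sqrt(5)) + (-2*sqrt(5) - 4) + (4 + 2*sqrt(5)) + (-4 + 2*sqrt(5)) + (0) + (0)] = 0/20 = 0
  <chi_7*chi_6, chi_7> = (1/20)[1*(4)*conj(2) + 1*(-4)*conj(-2) + 2*(-3/2 + sqrt(5)/2)*conj(1/2 - sqrt(5)/2) + 2*(sqrt(5)/2 + 3/2)*conj(-sqrt(5)/2 - 1/2) + 2*(-3/2 - sqrt(5)/2)*conj(1/2 + sqrt(5)/2) + 2*(3/2 - sqrt(5)/2)*conj(-1/2 + sqrt(5)/2) + 5*(0)*conj(0) + 5*(0)*conj(0)]
      = (1/20)[(8) + (8) + (-4 + 2*sqrt(5)) + (-2*sqrt(5) - 4) + (-2*sqrt(5) - 4) + (-4 + 2*sqrt(5)) + (0) + (0)] = 0/20 = 0
  <chi_7*chi_6, chi_8> = (1/20)[1*(4)*conj(2) + 1*(-4)*conj(2) + 2*(-3/2 + sqrt(5)/2)*conj(-sqrt(5)/2 - 1/2) + 2*(sqrt(5)/2 + 3/2)*conj(-1/2 + sqrt(5)/2) + 2*(-3/2 - sqrt(5)/2)*conj(-1/2 + sqrt(5)/2) + 2*(3/2 - sqrt(5)/2)*conj(-sqrt(5)/2 - 1/2) + 5*(0)*conj(0) + 5*(0)*conj(0)]
      = (1/20)[(8) + (-8) + (-1 + sqrt(5)) + (1 + sqrt(5)) + (-sqrt(5) - 1) + (1 - sqrt(5)) + (0) + (0)] = 0/20 = 0
Hence the multiplicities are chi_3: 1, chi_4: 1, chi_5: 1. Dimension check: dim(chi_7)*dim(chi_6) = 2*2 = 4 and sum (mult * dim) = 1*1 + 1*1 + 1*2 = 4.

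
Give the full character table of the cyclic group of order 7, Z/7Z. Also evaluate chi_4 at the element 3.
Character table of Z/7Z (irreps indexed chi_0,...,chi_6 with chi_k(m) = zeta_7^(k*m), zeta_7 = exp(2*pi*i/7)):
  irrep \ class  {0} (size 1)  {1} (size 1)    {2} (size 1)    {3} (size 1)    {4} (size 1)    {5} (size 1)    {6} (size 1)  
  chi_0          1             1               1               1               1               1               1             
  chi_1          1             exp(2*I*pi/7)   exp(4*I*pi/7)   exp(6*I*pi/7)   exp(-6*I*pi/7)  exp(-4*I*pi/7)  exp(-2*I*pi/7)
  chi_2          1             exp(4*I*pi/7)   exp(-6*I*pi/7)  exp(-2*I*pi/7)  exp(2*I*pi/7)   exp(6*I*pi/7)   exp(-4*I*pi/7)
  chi_3          1             exp(6*I*pi/7)   exp(-2*I*pi/7)  exp(4*I*pi/7)   exp(-4*I*pi/7)  exp(2*I*pi/7)   exp(-6*I*pi/7)
  chi_4          1             exp(-6*I*pi/7)  exp(2*I*pi/7)   exp(-4*I*pi/7)  exp(4*I*pi/7)   exp(-2*I*pi/7)  exp(6*I*pi/7) 
  chi_5          1             exp(-4*I*pi/7)  exp(6*I*pi/7)   exp(2*I*pi/7)   exp(-2*I*pi/7)  exp(-6*I*pi/7)  exp(4*I*pi/7) 
  chi_6          1             exp(-2*I*pi/7)  exp(-4*I*pi/7)  exp(-6*I*pi/7)  exp(6*I*pi/7)   exp(4*I*pi/7)   exp(2*I*pi/7) 

Spot check: chi_4(3) = zeta_7^(4*3) = zeta_7^12 = exp(-4*I*pi/7).

Why: Z/7Z is abelian, so all 7 irreducible complex representations are 1-dimensional. They are given by chi_k(m) = zeta_7^(k*m) for k = 0,...,6. Row orthogonality: sum_m chi_k(m) conj(chi_l(m)) = 7 * [k = l].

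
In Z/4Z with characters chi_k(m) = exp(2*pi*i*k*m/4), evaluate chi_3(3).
chi_3(3) = zeta_4^9 = I

Reasoning: chi_3(3) = zeta_4^(3*3) = zeta_4^9. Since zeta_4^4 = 1, this equals zeta_4^1 = exp(2*pi*i*1/4) = I.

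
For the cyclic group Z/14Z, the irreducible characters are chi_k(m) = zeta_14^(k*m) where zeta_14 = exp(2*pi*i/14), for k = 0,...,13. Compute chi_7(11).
chi_7(11) = zeta_14^77 = -1

Why: chi_7(11) = zeta_14^(7*11) = zeta_14^77. Since zeta_14^14 = 1, this equals zeta_14^7 = exp(2*pi*i*7/14) = -1.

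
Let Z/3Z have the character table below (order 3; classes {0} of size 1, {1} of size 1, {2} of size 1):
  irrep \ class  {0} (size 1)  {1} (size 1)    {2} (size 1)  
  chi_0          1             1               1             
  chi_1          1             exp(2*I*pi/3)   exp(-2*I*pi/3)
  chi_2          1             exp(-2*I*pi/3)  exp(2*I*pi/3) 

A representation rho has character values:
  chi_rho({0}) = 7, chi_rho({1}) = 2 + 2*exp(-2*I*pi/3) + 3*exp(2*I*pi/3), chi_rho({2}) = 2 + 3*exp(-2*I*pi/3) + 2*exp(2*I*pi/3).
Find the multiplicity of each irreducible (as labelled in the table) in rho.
Multiplicities: chi_0: 2, chi_1: 3, chi_2: 2.

Why: Use <chi_rho, chi> = (1/|G|) sum_C |C| * chi_rho(C) * conj(chi(C)) with |G| = 3 for each irreducible chi in the table:
  <chi_rho, chi_0> = (1/3)[1*(7)*conj(1) + 1*(2 + 2*exp(-2*I*pi/3) + 3*exp(2*I*pi/3))*conj(1) + 1*(2 + 3*exp(-2*I*pi/3) + 2*exp(2*I*pi/3))*conj(1)]
      = (1/3)[(7) + (2 + 2*exp(-2*I*pi/3) + 3*exp(2*I*pi/3)) + (2 + 3*exp(-2*I*pi/3) + 2*exp(2*I*pi/3))] = 6/3 = 2
  <chi_rho, chi_1> = (1/3)[1*(7)*conj(1) + 1*(2 + 2*exp(-2*I*pi/3) + 3*exp(2*I*pi/3))*conj(exp(2*I*pi/3)) + 1*(2 + 3*exp(-2*I*pi/3) + 2*exp(2*I*pi/3))*conj(exp(-2*I*pi/3))]
      = (1/3)[(7) + (1) + (1)] = 9/3 = 3
  <chi_rho, chi_2> = (1/3)[1*(7)*conj(1) + 1*(2 + 2*exp(-2*I*pi/3) + 3*exp(2*I*pi/3))*conj(exp(-2*I*pi/3)) + 1*(2 + 3*exp(-2*I*pi/3) + 2*exp(2*I*pi/3))*conj(exp(2*I*pi/3))]
      = (1/3)[(7) + (2 + 3*exp(-2*I*pi/3) + 2*exp(2*I*pi/3)) + (2 + 2*exp(-2*I*pi/3) + 3*exp(2*I*pi/3))] = 6/3 = 2
(Exp terms are combined using exp(i*s)*conj(exp(i*t)) = exp(i*(s-t)), and sums of them are collapsed using the identity that for every m > 1 the m distinct m-th roots of unity sum to 0, e.g. 1 + exp(2*I*pi/3) + exp(-2*I*pi/3) = 0.)
Dimension check: dim(rho) = sum (mult * dim) = 2*1 + 3*1 + 2*1 = 7 = chi_rho(e) = 7.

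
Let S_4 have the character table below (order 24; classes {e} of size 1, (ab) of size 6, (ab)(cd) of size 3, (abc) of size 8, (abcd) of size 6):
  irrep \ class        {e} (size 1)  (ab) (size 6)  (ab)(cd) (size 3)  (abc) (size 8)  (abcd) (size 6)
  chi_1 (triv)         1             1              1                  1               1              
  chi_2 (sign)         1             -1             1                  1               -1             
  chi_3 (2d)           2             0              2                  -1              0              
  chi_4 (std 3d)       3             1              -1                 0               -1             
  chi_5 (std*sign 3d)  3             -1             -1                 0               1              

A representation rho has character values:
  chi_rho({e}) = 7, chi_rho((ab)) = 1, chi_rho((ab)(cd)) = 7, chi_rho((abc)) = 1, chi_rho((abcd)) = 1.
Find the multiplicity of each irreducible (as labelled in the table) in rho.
Multiplicities: chi_1: 2, chi_2: 1, chi_3: 2, chi_4: 0, chi_5: 0.

Use <chi_rho, chi> = (1/|G|) sum_C |C| * chi_rho(C) * conj(chi(C)) with |G| = 24 for each irreducible chi in the table:
  <chi_rho, chi_1> = (1/24)[1*(7)*conj(1) + 6*(1)*conj(1) + 3*(7)*conj(1) + 8*(1)*conj(1) + 6*(1)*conj(1)]
      = (1/24)[(7) + (6) + (21) + (8) + (6)] = 48/24 = 2
  <chi_rho, chi_2> = (1/24)[1*(7)*conj(1) + 6*(1)*conj(-1) + 3*(7)*conj(1) + 8*(1)*conj(1) + 6*(1)*conj(-1)]
      = (1/24)[(7) + (-6) + (21) + (8) + (-6)] = 24/24 = 1
  <chi_rho, chi_3> = (1/24)[1*(7)*conj(2) + 6*(1)*conj(0) + 3*(7)*conj(2) + 8*(1)*conj(-1) + 6*(1)*conj(0)]
      = (1/24)[(14) + (0) + (42) + (-8) + (0)] = 48/24 = 2
  <chi_rho, chi_4> = (1/24)[1*(7)*conj(3) + 6*(1)*conj(1) + 3*(7)*conj(-1) + 8*(1)*conj(0) + 6*(1)*conj(-1)]
      = (1/24)[(21) + (6) + (-21) + (0) + (-6)] = 0/24 = 0
  <chi_rho, chi_5> = (1/24)[1*(7)*conj(3) + 6*(1)*conj(-1) + 3*(7)*conj(-1) + 8*(1)*conj(0) + 6*(1)*conj(1)]
      = (1/24)[(21) + (-6) + (-21) + (0) + (6)] = 0/24 = 0
Dimension check: dim(rho) = sum (mult * dim) = 2*1 + 1*1 + 2*2 + 0*3 + 0*3 = 7 = chi_rho(e) = 7.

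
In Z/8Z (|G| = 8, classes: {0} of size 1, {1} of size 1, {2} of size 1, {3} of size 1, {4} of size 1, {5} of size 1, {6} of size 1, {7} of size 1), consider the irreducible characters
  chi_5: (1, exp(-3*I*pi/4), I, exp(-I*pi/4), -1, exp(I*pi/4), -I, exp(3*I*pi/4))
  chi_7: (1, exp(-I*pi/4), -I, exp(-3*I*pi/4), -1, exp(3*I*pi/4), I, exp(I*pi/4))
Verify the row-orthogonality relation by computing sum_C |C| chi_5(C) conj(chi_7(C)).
Sum = 0; so <chi_5, chi_7> = 0 (distinct irreducibles are orthogonal).

Solution. Compute term by term over conjugacy classes (|C| * chi_5(C) * conj(chi_7(C))):
  1*(1)*conj(1) + 1*(exp(-3*I*pi/4))*conj(exp(-I*pi/4)) + 1*(I)*conj(-I) + 1*(exp(-I*pi/4))*conj(exp(-3*I*pi/4)) + 1*(-1)*conj(-1) + 1*(exp(I*pi/4))*conj(exp(3*I*pi/4)) + 1*(-I)*conj(I) + 1*(exp(3*I*pi/4))*conj(exp(I*pi/4))
  = (1) + (-I) + (-1) + (I) + (1) + (-I) + (-1) + (I)
  = 0.
(Exp terms are combined using exp(i*s)*conj(exp(i*t)) = exp(i*(s-t)), and sums of them are collapsed using the identity that for every m > 1 the m distinct m-th roots of unity sum to 0, e.g. 1 + exp(2*I*pi/3) + exp(-2*I*pi/3) = 0.)
Dividing by |G| = 8 gives 0/8 = 0, matching the row-orthogonality relation <chi_5, chi_7> = [chi_5 = chi_7].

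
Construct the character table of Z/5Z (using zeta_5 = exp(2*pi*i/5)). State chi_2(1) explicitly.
Character table of Z/5Z (irreps indexed chi_0,...,chi_4 with chi_k(m) = zeta_5^(k*m), zeta_5 = exp(2*pi*i/5)):
  irrep \ class  {0} (size 1)  {1} (size 1)    {2} (size 1)    {3} (size 1)    {4} (size 1)  
  chi_0          1             1               1               1               1             
  chi_1          1             exp(2*I*pi/5)   exp(4*I*pi/5)   exp(-4*I*pi/5)  exp(-2*I*pi/5)
  chi_2          1             exp(4*I*pi/5)   exp(-2*I*pi/5)  exp(2*I*pi/5)   exp(-4*I*pi/5)
  chi_3          1             exp(-4*I*pi/5)  exp(2*I*pi/5)   exp(-2*I*pi/5)  exp(4*I*pi/5) 
  chi_4          1             exp(-2*I*pi/5)  exp(-4*I*pi/5)  exp(4*I*pi/5)   exp(2*I*pi/5) 

Spot check: chi_2(1) = zeta_5^(2*1) = zeta_5^2 = exp(4*I*pi/5).

Reasoning: Z/5Z is abelian, so all 5 irreducible complex representations are 1-dimensional. They are given by chi_k(m) = zeta_5^(k*m) for k = 0,...,4. Row orthogonality: sum_m chi_k(m) conj(chi_l(m)) = 5 * [k = l].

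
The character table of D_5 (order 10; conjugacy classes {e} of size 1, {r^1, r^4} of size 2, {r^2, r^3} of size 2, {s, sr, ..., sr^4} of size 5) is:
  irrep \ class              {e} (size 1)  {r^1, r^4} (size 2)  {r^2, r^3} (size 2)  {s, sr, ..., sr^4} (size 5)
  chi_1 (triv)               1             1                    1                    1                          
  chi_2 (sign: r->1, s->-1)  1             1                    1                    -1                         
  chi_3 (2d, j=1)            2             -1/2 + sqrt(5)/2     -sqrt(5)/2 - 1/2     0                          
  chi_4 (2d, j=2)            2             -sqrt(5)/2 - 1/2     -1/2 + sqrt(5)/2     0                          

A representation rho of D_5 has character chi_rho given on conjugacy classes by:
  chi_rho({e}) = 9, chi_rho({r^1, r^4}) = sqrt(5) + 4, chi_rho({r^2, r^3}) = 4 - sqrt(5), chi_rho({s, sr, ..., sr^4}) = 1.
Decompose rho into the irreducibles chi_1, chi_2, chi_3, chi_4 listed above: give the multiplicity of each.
Multiplicities: chi_1: 3, chi_2: 2, chi_3: 2, chi_4: 0.

Solution. Use <chi_rho, chi> = (1/|G|) sum_C |C| * chi_rho(C) * conj(chi(C)) with |G| = 10 for each irreducible chi in the table:
  <chi_rho, chi_1> = (1/10)[1*(9)*conj(1) + 2*(sqrt(5) + 4)*conj(1) + 2*(4 - sqrt(5))*conj(1) + 5*(1)*conj(1)]
      = (1/10)[(9) + (2*sqrt(5) + 8) + (8 - 2*sqrt(5)) + (5)] = 30/10 = 3
  <chi_rho, chi_2> = (1/10)[1*(9)*conj(1) + 2*(sqrt(5) + 4)*conj(1) + 2*(4 - sqrt(5))*conj(1) + 5*(1)*conj(-1)]
      = (1/10)[(9) + (2*sqrt(5) + 8) + (8 - 2*sqrt(5)) + (-5)] = 20/10 = 2
  <chi_rho, chi_3> = (1/10)[1*(9)*conj(2) + 2*(sqrt(5) + 4)*conj(-1/2 + sqrt(5)/2) + 2*(4 - sqrt(5))*conj(-sqrt(5)/2 - 1/2) + 5*(1)*conj(0)]
      = (1/10)[(18) + (1 + 3*sqrt(5)) + (1 - 3*sqrt(5)) + (0)] = 20/10 = 2
  <chi_rho, chi_4> = (1/10)[1*(9)*conj(2) + 2*(sqrt(5) + 4)*conj(-sqrt(5)/2 - 1/2) + 2*(4 - sqrt(5))*conj(-1/2 + sqrt(5)/2) + 5*(1)*conj(0)]
      = (1/10)[(18) + (-5*sqrt(5) - 9) + (-9 + 5*sqrt(5)) + (0)] = 0/10 = 0
Dimension check: dim(rho) = sum (mult * dim) = 3*1 + 2*1 + 2*2 + 0*2 = 9 = chi_rho(e) = 9.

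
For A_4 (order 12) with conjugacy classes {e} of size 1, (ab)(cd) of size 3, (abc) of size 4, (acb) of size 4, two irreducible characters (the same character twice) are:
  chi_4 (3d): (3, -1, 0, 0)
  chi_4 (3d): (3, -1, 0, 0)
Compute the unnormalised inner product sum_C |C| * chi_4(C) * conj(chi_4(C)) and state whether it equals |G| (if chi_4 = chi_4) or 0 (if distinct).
Sum = 12 = |G| = 12; so <chi_4, chi_4> = 1 (norm-1 confirms irreducibility).

Reasoning: Compute term by term over conjugacy classes (|C| * chi_4(C) * conj(chi_4(C))):
  1*(3)*conj(3) + 3*(-1)*conj(-1) + 4*(0)*conj(0) + 4*(0)*conj(0)
  = (9) + (3) + (0) + (0)
  = 12.
(Exp terms are combined using exp(i*s)*conj(exp(i*t)) = exp(i*(s-t)), and sums of them are collapsed using the identity that for every m > 1 the m distinct m-th roots of unity sum to 0, e.g. 1 + exp(2*I*pi/3) + exp(-2*I*pi/3) = 0.)
Dividing by |G| = 12 gives 12/12 = 1, matching the row-orthogonality relation <chi_4, chi_4> = [chi_4 = chi_4].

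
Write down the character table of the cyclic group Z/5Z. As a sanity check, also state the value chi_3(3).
Character table of Z/5Z (irreps indexed chi_0,...,chi_4 with chi_k(m) = zeta_5^(k*m), zeta_5 = exp(2*pi*i/5)):
  irrep \ class  {0} (size 1)  {1} (size 1)    {2} (size 1)    {3} (size 1)    {4} (size 1)  
  chi_0          1             1               1               1               1             
  chi_1          1             exp(2*I*pi/5)   exp(4*I*pi/5)   exp(-4*I*pi/5)  exp(-2*I*pi/5)
  chi_2          1             exp(4*I*pi/5)   exp(-2*I*pi/5)  exp(2*I*pi/5)   exp(-4*I*pi/5)
  chi_3          1             exp(-4*I*pi/5)  exp(2*I*pi/5)   exp(-2*I*pi/5)  exp(4*I*pi/5) 
  chi_4          1             exp(-2*I*pi/5)  exp(-4*I*pi/5)  exp(4*I*pi/5)   exp(2*I*pi/5) 

Spot check: chi_3(3) = zeta_5^(3*3) = zeta_5^9 = exp(-2*I*pi/5).

Argument: Z/5Z is abelian, so all 5 irreducible complex representations are 1-dimensional. They are given by chi_k(m) = zeta_5^(k*m) for k = 0,...,4. Row orthogonality: sum_m chi_k(m) conj(chi_l(m)) = 5 * [k = l].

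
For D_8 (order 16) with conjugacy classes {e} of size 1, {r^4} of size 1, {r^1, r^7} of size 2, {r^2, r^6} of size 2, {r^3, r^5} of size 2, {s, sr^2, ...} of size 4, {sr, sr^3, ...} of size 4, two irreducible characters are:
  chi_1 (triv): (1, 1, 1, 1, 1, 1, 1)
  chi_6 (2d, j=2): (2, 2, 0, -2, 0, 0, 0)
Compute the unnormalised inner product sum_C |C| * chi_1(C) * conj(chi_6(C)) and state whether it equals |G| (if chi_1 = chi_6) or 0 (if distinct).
Sum = 0; so <chi_1, chi_6> = 0 (distinct irreducibles are orthogonal).

Explanation: Compute term by term over conjugacy classes (|C| * chi_1(C) * conj(chi_6(C))):
  1*(1)*conj(2) + 1*(1)*conj(2) + 2*(1)*conj(0) + 2*(1)*conj(-2) + 2*(1)*conj(0) + 4*(1)*conj(0) + 4*(1)*conj(0)
  = (2) + (2) + (0) + (-4) + (0) + (0) + (0)
  = 0.
Dividing by |G| = 16 gives 0/16 = 0, matching the row-orthogonality relation <chi_1, chi_6> = [chi_1 = chi_6].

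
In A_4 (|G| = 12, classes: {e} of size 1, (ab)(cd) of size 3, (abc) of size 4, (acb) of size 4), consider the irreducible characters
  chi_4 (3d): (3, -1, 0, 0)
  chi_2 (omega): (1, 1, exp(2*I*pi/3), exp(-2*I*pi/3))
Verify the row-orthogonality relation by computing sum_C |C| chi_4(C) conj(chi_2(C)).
Sum = 0; so <chi_4, chi_2> = 0 (distinct irreducibles are orthogonal).

Proof sketch: Compute term by term over conjugacy classes (|C| * chi_4(C) * conj(chi_2(C))):
  1*(3)*conj(1) + 3*(-1)*conj(1) + 4*(0)*conj(exp(2*I*pi/3)) + 4*(0)*conj(exp(-2*I*pi/3))
  = (3) + (-3) + (0) + (0)
  = 0.
(Exp terms are combined using exp(i*s)*conj(exp(i*t)) = exp(i*(s-t)), and sums of them are collapsed using the identity that for every m > 1 the m distinct m-th roots of unity sum to 0, e.g. 1 + exp(2*I*pi/3) + exp(-2*I*pi/3) = 0.)
Dividing by |G| = 12 gives 0/12 = 0, matching the row-orthogonality relation <chi_4, chi_2> = [chi_4 = chi_2].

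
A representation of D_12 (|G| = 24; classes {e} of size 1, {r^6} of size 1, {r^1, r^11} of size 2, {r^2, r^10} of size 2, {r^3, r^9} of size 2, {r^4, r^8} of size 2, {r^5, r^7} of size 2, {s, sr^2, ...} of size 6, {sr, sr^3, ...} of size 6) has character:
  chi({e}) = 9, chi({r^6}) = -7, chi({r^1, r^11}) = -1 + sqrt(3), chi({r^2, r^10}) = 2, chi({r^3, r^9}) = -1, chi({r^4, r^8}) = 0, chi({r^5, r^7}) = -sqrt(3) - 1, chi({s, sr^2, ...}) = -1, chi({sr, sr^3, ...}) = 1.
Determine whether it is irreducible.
Not irreducible (reducible): <chi, chi> = 7 > 1.

Details: <chi, chi> = (1/|G|) sum_C |C| * |chi(C)|^2 = (1/24)[1*|9|^2 + 1*|-7|^2 + 2*|-1 + sqrt(3)|^2 + 2*|2|^2 + 2*|-1|^2 + 2*|0|^2 + 2*|-sqrt(3) - 1|^2 + 6*|-1|^2 + 6*|1|^2]
  = (1/24)[(81) + (49) + (8 - 4*sqrt(3)) + (8) + (2) + (0) + (4*sqrt(3) + 8) + (6) + (6)] = 168/24 = 7.
A character is irreducible iff <chi, chi> = 1, so this representation is reducible.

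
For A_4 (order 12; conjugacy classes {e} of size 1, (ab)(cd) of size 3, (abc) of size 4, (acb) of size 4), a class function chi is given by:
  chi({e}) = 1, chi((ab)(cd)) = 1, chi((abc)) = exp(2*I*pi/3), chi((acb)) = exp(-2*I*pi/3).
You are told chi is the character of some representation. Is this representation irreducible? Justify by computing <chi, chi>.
Irreducible: <chi, chi> = 1.

Details: <chi, chi> = (1/|G|) sum_C |C| * |chi(C)|^2 = (1/12)[1*|1|^2 + 3*|1|^2 + 4*|exp(2*I*pi/3)|^2 + 4*|exp(-2*I*pi/3)|^2]
  = (1/12)[(1) + (3) + (4) + (4)] = 12/12 = 1.
(Exp terms are combined using exp(i*s)*conj(exp(i*t)) = exp(i*(s-t)), and sums of them are collapsed using the identity that for every m > 1 the m distinct m-th roots of unity sum to 0, e.g. 1 + exp(2*I*pi/3) + exp(-2*I*pi/3) = 0.)
A character is irreducible iff <chi, chi> = 1, so this representation is irreducible.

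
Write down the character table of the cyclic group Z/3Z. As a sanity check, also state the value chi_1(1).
Character table of Z/3Z (irreps indexed chi_0,...,chi_2 with chi_k(m) = zeta_3^(k*m), zeta_3 = exp(2*pi*i/3)):
  irrep \ class  {0} (size 1)  {1} (size 1)    {2} (size 1)  
  chi_0          1             1               1             
  chi_1          1             exp(2*I*pi/3)   exp(-2*I*pi/3)
  chi_2          1             exp(-2*I*pi/3)  exp(2*I*pi/3) 

Spot check: chi_1(1) = zeta_3^(1*1) = zeta_3^1 = exp(2*I*pi/3).

Argument: Z/3Z is abelian, so all 3 irreducible complex representations are 1-dimensional. They are given by chi_k(m) = zeta_3^(k*m) for k = 0,...,2. Row orthogonality: sum_m chi_k(m) conj(chi_l(m)) = 3 * [k = l].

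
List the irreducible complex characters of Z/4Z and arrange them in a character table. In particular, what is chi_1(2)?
Character table of Z/4Z (irreps indexed chi_0,...,chi_3 with chi_k(m) = zeta_4^(k*m), zeta_4 = exp(2*pi*i/4)):
  irrep \ class  {0} (size 1)  {1} (size 1)  {2} (size 1)  {3} (size 1)
  chi_0          1             1             1             1           
  chi_1          1             I             -1            -I          
  chi_2          1             -1            1             -1          
  chi_3          1             -I            -1            I           

Spot check: chi_1(2) = zeta_4^(1*2) = zeta_4^2 = -1.

Details: Z/4Z is abelian, so all 4 irreducible complex representations are 1-dimensional. They are given by chi_k(m) = zeta_4^(k*m) for k = 0,...,3. Row orthogonality: sum_m chi_k(m) conj(chi_l(m)) = 4 * [k = l].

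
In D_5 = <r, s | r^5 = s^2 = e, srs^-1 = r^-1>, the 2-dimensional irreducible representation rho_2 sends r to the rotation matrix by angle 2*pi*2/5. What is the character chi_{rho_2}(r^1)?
chi_{rho_2}(r^1) = 2*cos(2*pi*2*1/5) = -sqrt(5)/2 - 1/2

Justification: rho_2(r^1) is rotation by angle 2*pi*2*1/5, whose trace is 2*cos(2*pi*2*1/5) = -sqrt(5)/2 - 1/2.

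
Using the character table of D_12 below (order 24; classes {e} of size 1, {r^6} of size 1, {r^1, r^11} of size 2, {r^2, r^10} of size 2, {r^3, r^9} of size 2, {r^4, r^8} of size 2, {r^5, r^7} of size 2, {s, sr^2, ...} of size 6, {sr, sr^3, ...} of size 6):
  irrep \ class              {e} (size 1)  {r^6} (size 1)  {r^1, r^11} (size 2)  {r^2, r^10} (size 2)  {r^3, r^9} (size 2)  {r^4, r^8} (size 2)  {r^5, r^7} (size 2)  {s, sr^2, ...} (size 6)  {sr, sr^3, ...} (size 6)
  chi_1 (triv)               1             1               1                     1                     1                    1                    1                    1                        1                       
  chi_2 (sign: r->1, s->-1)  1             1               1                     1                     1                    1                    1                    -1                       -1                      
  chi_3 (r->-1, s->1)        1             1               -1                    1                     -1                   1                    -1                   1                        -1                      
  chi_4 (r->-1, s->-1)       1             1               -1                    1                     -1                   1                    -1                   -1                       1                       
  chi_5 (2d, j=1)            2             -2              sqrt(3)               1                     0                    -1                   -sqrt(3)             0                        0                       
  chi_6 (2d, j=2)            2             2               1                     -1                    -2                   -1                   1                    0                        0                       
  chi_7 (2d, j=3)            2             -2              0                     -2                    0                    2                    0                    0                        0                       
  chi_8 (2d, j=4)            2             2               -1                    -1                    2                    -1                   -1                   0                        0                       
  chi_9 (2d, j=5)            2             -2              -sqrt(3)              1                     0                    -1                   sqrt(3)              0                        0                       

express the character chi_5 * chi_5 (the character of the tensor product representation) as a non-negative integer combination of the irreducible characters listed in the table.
chi_5 tensor chi_5 = chi_1 + chi_2 + chi_6 (all other irreducibles have multiplicity 0).

Why: The character of a tensor product is the pointwise product (chi_5 * chi_5)(C) = chi_5(C) * chi_5(C):
  {e}: (2)*(2), {r^6}: (-2)*(-2), {r^1, r^11}: (sqrt(3))*(sqrt(3)), {r^2, r^10}: (1)*(1), {r^3, r^9}: (0)*(0), {r^4, r^8}: (-1)*(-1), {r^5, r^7}: (-sqrt(3))*(-sqrt(3)), {s, sr^2, ...}: (0)*(0), {sr, sr^3, ...}: (0)*(0)
so (chi_5 * chi_5) takes values
  {e} -> 4, {r^6} -> 4, {r^1, r^11} -> 3, {r^2, r^10} -> 1, {r^3, r^9} -> 0, {r^4, r^8} -> 1, {r^5, r^7} -> 3, {s, sr^2, ...} -> 0, {sr, sr^3, ...} -> 0.
Now take the inner product of this character with each irreducible chi from the table, <chi_5*chi_5, chi> = (1/24) sum_C |C| (chi_5*chi_5)(C) conj(chi(C)):
  <chi_5*chi_5, chi_1> = (1/24)[1*(4)*conj(1) + 1*(4)*conj(1) + 2*(3)*conj(1) + 2*(1)*conj(1) + 2*(0)*conj(1) + 2*(1)*conj(1) + 2*(3)*conj(1) + 6*(0)*conj(1) + 6*(0)*conj(1)]
      = (1/24)[(4) + (4) + (6) + (2) + (0) + (2) + (6) + (0) + (0)] = 24/24 = 1
  <chi_5*chi_5, chi_2> = (1/24)[1*(4)*conj(1) + 1*(4)*conj(1) + 2*(3)*conj(1) + 2*(1)*conj(1) + 2*(0)*conj(1) + 2*(1)*conj(1) + 2*(3)*conj(1) + 6*(0)*conj(-1) + 6*(0)*conj(-1)]
      = (1/24)[(4) + (4) + (6) + (2) + (0) + (2) + (6) + (0) + (0)] = 24/24 = 1
  <chi_5*chi_5, chi_3> = (1/24)[1*(4)*conj(1) + 1*(4)*conj(1) + 2*(3)*conj(-1) + 2*(1)*conj(1) + 2*(0)*conj(-1) + 2*(1)*conj(1) + 2*(3)*conj(-1) + 6*(0)*conj(1) + 6*(0)*conj(-1)]
      = (1/24)[(4) + (4) + (-6) + (2) + (0) + (2) + (-6) + (0) + (0)] = 0/24 = 0
  <chi_5*chi_5, chi_4> = (1/24)[1*(4)*conj(1) + 1*(4)*conj(1) + 2*(3)*conj(-1) + 2*(1)*conj(1) + 2*(0)*conj(-1) + 2*(1)*conj(1) + 2*(3)*conj(-1) + 6*(0)*conj(-1) + 6*(0)*conj(1)]
      = (1/24)[(4) + (4) + (-6) + (2) + (0) + (2) + (-6) + (0) + (0)] = 0/24 = 0
  <chi_5*chi_5, chi_5> = (1/24)[1*(4)*conj(2) + 1*(4)*conj(-2) + 2*(3)*conj(sqrt(3)) + 2*(1)*conj(1) + 2*(0)*conj(0) + 2*(1)*conj(-1) + 2*(3)*conj(-sqrt(3)) + 6*(0)*conj(0) + 6*(0)*conj(0)]
      = (1/24)[(8) + (-8) + (6*sqrt(3)) + (2) + (0) + (-2) + (-6*sqrt(3)) + (0) + (0)] = 0/24 = 0
  <chi_5*chi_5, chi_6> = (1/24)[1*(4)*conj(2) + 1*(4)*conj(2) + 2*(3)*conj(1) + 2*(1)*conj(-1) + 2*(0)*conj(-2) + 2*(1)*conj(-1) + 2*(3)*conj(1) + 6*(0)*conj(0) + 6*(0)*conj(0)]
      = (1/24)[(8) + (8) + (6) + (-2) + (0) + (-2) + (6) + (0) + (0)] = 24/24 = 1
  <chi_5*chi_5, chi_7> = (1/24)[1*(4)*conj(2) + 1*(4)*conj(-2) + 2*(3)*conj(0) + 2*(1)*conj(-2) + 2*(0)*conj(0) + 2*(1)*conj(2) + 2*(3)*conj(0) + 6*(0)*conj(0) + 6*(0)*conj(0)]
      = (1/24)[(8) + (-8) + (0) + (-4) + (0) + (4) + (0) + (0) + (0)] = 0/24 = 0
  <chi_5*chi_5, chi_8> = (1/24)[1*(4)*conj(2) + 1*(4)*conj(2) + 2*(3)*conj(-1) + 2*(1)*conj(-1) + 2*(0)*conj(2) + 2*(1)*conj(-1) + 2*(3)*conj(-1) + 6*(0)*conj(0) + 6*(0)*conj(0)]
      = (1/24)[(8) + (8) + (-6) + (-2) + (0) + (-2) + (-6) + (0) + (0)] = 0/24 = 0
  <chi_5*chi_5, chi_9> = (1/24)[1*(4)*conj(2) + 1*(4)*conj(-2) + 2*(3)*conj(-sqrt(3)) + 2*(1)*conj(1) + 2*(0)*conj(0) + 2*(1)*conj(-1) + 2*(3)*conj(sqrt(3)) + 6*(0)*conj(0) + 6*(0)*conj(0)]
      = (1/24)[(8) + (-8) + (-6*sqrt(3)) + (2) + (0) + (-2) + (6*sqrt(3)) + (0) + (0)] = 0/24 = 0
Hence the multiplicities are chi_1: 1, chi_2: 1, chi_6: 1. Dimension check: dim(chi_5)*dim(chi_5) = 2*2 = 4 and sum (mult * dim) = 1*1 + 1*1 + 1*2 = 4.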